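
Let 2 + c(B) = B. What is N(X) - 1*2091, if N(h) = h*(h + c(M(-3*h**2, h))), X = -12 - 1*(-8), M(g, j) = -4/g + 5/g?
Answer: -24803/12 ≈ -2066.9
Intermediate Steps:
M(g, j) = 1/g
X = -4 (X = -12 + 8 = -4)
c(B) = -2 + B
N(h) = h*(-2 + h - 1/(3*h**2)) (N(h) = h*(h + (-2 + 1/(-3*h**2))) = h*(h + (-2 - 1/(3*h**2))) = h*(-2 + h - 1/(3*h**2)))
N(X) - 1*2091 = ((-4)**2 - 2*(-4) - 1/3/(-4)) - 1*2091 = (16 + 8 - 1/3*(-1/4)) - 2091 = (16 + 8 + 1/12) - 2091 = 289/12 - 2091 = -24803/12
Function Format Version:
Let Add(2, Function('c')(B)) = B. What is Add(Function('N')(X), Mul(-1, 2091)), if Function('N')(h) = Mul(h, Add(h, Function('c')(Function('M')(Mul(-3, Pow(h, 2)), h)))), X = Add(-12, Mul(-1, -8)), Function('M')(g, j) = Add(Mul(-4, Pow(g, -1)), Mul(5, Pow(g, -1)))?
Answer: Rational(-24803, 12) ≈ -2066.9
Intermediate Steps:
Function('M')(g, j) = Pow(g, -1)
X = -4 (X = Add(-12, 8) = -4)
Function('c')(B) = Add(-2, B)
Function('N')(h) = Mul(h, Add(-2, h, Mul(Rational(-1, 3), Pow(h, -2)))) (Function('N')(h) = Mul(h, Add(h, Add(-2, Pow(Mul(-3, Pow(h, 2)), -1)))) = Mul(h, Add(h, Add(-2, Mul(Rational(-1, 3), Pow(h, -2))))) = Mul(h, Add(-2, h, Mul(Rational(-1, 3), Pow(h, -2)))))
Add(Function('N')(X), Mul(-1, 2091)) = Add(Add(Pow(-4, 2), Mul(-2, -4), Mul(Rational(-1, 3), Pow(-4, -1))), Mul(-1, 2091)) = Add(Add(16, 8, Mul(Rational(-1, 3), Rational(-1, 4))), -2091) = Add(Add(16, 8, Rational(1, 12)), -2091) = Add(Rational(289, 12), -2091) = Rational(-24803, 12)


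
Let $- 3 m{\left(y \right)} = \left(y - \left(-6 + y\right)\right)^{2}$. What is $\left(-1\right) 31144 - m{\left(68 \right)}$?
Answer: $-31132$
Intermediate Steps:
$m{\left(y \right)} = -12$ ($m{\left(y \right)} = - \frac{\left(y - \left(-6 + y\right)\right)^{2}}{3} = - \frac{6^{2}}{3} = \left(- \frac{1}{3}\right) 36 = -12$)
$\left(-1\right) 31144 - m{\left(68 \right)} = \left(-1\right) 31144 - -12 = -31144 + 12 = -31132$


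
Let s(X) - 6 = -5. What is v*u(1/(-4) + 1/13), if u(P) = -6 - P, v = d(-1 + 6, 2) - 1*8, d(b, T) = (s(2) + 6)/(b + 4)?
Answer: 505/12 ≈ 42.083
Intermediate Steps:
s(X) = 1 (s(X) = 6 - 5 = 1)
d(b, T) = 7/(4 + b) (d(b, T) = (1 + 6)/(b + 4) = 7/(4 + b))
v = -65/9 (v = 7/(4 + (-1 + 6)) - 1*8 = 7/(4 + 5) - 8 = 7/9 - 8 = -65/9 ≈ -7.2222)
v*u(1/(-4) + 1/13) = -65*(-6 - (1/(-4) + 1/13))/9 = -65*(-6 - (1*(-¼) + 1*(1/13)))/9 = -65*(-6 - (-¼ + 1/13))/9 = -65*(-6 - 1*(-9/52))/9 = -65*(-6 + 9/52)/9 = -65/9*(-303/52) = 505/12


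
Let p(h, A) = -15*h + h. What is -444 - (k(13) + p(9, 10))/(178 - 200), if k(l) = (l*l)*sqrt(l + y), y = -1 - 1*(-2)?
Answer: -4947/11 + 169*sqrt(14)/22 ≈ -420.98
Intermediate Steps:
y = 1 (y = -1 + 2 = 1)
p(h, A) = -14*h
k(l) = l**2*sqrt(1 + l) (k(l) = (l*l)*sqrt(l + 1) = l**2*sqrt(1 + l))
-444 - (k(13) + p(9, 10))/(178 - 200) = -444 - (13**2*sqrt(1 + 13) - 14*9)/(178 - 200) = -444 - (169*sqrt(14) - 126)/(-22) = -444 - (-126 + 169*sqrt(14))*(-1)/22 = -444 - (63/11 - 169*sqrt(14)/22) = -444 + (-63/11 + 169*sqrt(14)/22) = -4947/11 + 169*sqrt(14)/22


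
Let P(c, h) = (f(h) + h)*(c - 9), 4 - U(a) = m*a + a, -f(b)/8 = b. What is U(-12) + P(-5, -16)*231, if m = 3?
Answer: -362156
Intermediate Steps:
f(b) = -8*b
U(a) = 4 - 4*a (U(a) = 4 - (3*a + a) = 4 - 4*a)
P(c, h) = -7*h*(-9 + c) (P(c, h) = (-8*h + h)*(c - 9) = (-7*h)*(-9 + c) = -7*h*(-9 + c))
U(-12) + P(-5, -16)*231 = (4 - 4*(-12)) + (7*(-16)*(9 - 1*(-5)))*231 = (4 + 48) + (7*(-16)*(9 + 5))*231 = 52 + (7*(-16)*14)*231 = 52 - 1568*231 = 52 - 362208 = -362156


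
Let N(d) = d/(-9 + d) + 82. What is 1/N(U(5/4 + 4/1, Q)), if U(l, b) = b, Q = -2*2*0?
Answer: 1/82 ≈ 0.012195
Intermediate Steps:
Q = 0 (Q = -4*0 = 0)
N(d) = 82 + d/(-9 + d) (N(d) = d/(-9 + d) + 82 = 82 + d/(-9 + d))
1/N(U(5/4 + 4/1, Q)) = 1/((-738 + 83*0)/(-9 + 0)) = 1/((-738 + 0)/(-9)) = 1/(-1/9*(-738)) = 1/82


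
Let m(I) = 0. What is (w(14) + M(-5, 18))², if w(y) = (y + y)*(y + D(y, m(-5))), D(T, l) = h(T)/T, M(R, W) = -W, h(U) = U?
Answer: 161604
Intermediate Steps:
D(T, l) = 1 (D(T, l) = T/T = 1)
w(y) = 2*y*(1 + y) (w(y) = (y + y)*(y + 1) = (2*y)*(1 + y) = 2*y*(1 + y))
(w(14) + M(-5, 18))² = (2*14*(1 + 14) - 1*18)² = (2*14*15 - 18)² = (420 - 18)² = 402² = 161604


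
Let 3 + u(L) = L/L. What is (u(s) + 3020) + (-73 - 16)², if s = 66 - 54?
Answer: 10939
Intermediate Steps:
s = 12
u(L) = -2 (u(L) = -3 + L/L = -3 + 1 = -2)
(u(s) + 3020) + (-73 - 16)² = (-2 + 3020) + (-73 - 16)² = 3018 + (-89)² = 3018 + 7921 = 10939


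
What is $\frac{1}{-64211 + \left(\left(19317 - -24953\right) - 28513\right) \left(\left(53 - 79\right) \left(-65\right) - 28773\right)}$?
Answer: $- \frac{1}{426811042} \approx -2.343 \cdot 10^{-9}$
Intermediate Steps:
$\frac{1}{-64211 + \left(\left(19317 - -24953\right) - 28513\right) \left(\left(53 - 79\right) \left(-65\right) - 28773\right)} = \frac{1}{-64211 + \left(\left(19317 + 24953\right) - 28513\right) \left(\left(-26\right) \left(-65\right) - 28773\right)} = \frac{1}{-64211 + \left(44270 - 28513\right) \left(1690 - 28773\right)} = \frac{1}{-64211 + 15757 \left(-27083\right)} = \frac{1}{-64211 - 426746831} = \frac{1}{-426811042} = - \frac{1}{426811042}$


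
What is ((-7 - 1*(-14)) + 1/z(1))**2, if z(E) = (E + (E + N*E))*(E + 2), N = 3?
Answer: 11236/225 ≈ 49.938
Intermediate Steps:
z(E) = 5*E*(2 + E) (z(E) = (E + (E + 3*E))*(E + 2) = (E + 4*E)*(2 + E) = (5*E)*(2 + E) = 5*E*(2 + E))
((-7 - 1*(-14)) + 1/z(1))**2 = ((-7 - 1*(-14)) + 1/(5*1*(2 + 1)))**2 = ((-7 + 14) + 1/(5*1*3))**2 = (7 + 1/15)**2 = (106/15)**2 = 11236/225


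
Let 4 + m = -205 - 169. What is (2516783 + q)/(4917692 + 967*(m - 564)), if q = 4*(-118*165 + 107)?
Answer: 2439331/4006778 ≈ 0.60880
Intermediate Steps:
m = -378 (m = -4 + (-205 - 169) = -4 - 374 = -378)
q = -77452 (q = 4*(-19470 + 107) = 4*(-19363) = -77452)
(2516783 + q)/(4917692 + 967*(m - 564)) = (2516783 - 77452)/(4917692 + 967*(-378 - 564)) = 2439331/(4917692 + 967*(-942)) = 2439331/(4917692 - 910914) = 2439331/4006778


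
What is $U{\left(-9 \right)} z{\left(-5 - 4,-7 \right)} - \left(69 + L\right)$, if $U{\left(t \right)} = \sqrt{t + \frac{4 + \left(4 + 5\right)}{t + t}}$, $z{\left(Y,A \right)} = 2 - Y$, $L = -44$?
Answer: $-25 + \frac{55 i \sqrt{14}}{6} \approx -25.0 + 34.299 i$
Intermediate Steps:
$U{\left(t \right)} = \sqrt{t + \frac{13}{2 t}}$ ($U{\left(t \right)} = \sqrt{t + \frac{4 + 9}{2 t}} = \sqrt{t + 13 \frac{1}{2 t}} = \sqrt{t + \frac{13}{2 t}}$)
$U{\left(-9 \right)} z{\left(-5 - 4,-7 \right)} - \left(69 + L\right) = \frac{\sqrt{4 \left(-9\right) + \frac{26}{-9}}}{2} \left(2 - \left(-5 - 4\right)\right) - 25 = \frac{\sqrt{-36 + 26 \left(- \frac{1}{9}\right)}}{2} \left(2 - \left(-5 - 4\right)\right) + \left(-69 + 44\right) = \frac{\sqrt{-36 - \frac{26}{9}}}{2} \left(2 - -9\right) - 25 = \frac{\sqrt{- \frac{350}{9}}}{2} \left(2 + 9\right) - 25 = \frac{\frac{5}{3} i \sqrt{14}}{2} \cdot 11 - 25 = \frac{5 i \sqrt{14}}{6} \cdot 11 - 25 = \frac{55 i \sqrt{14}}{6} - 25 = -25 + \frac{55 i \sqrt{14}}{6}$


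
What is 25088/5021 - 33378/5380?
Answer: -16308749/13506490 ≈ -1.2075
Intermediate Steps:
25088/5021 - 33378/5380 = 25088*(1/5021) - 33378*1/5380 = 25088/5021 - 16689/2690 = -16308749/13506490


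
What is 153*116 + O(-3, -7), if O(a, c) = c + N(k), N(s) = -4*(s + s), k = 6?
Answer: 17693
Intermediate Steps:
N(s) = -8*s
O(a, c) = -48 + c (O(a, c) = c - 8*6 = c - 48 = -48 + c)
153*116 + O(-3, -7) = 153*116 + (-48 - 7) = 17748 - 55 = 17693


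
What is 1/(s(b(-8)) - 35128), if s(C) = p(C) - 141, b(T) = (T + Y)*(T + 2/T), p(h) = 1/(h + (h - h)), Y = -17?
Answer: -825/29096921 ≈ -2.8354e-5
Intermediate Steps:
p(h) = 1/h (p(h) = 1/(h + 0) = 1/h)
b(T) = (-17 + T)*(T + 2/T) (b(T) = (T - 17)*(T + 2/T) = (-17 + T)*(T + 2/T))
s(C) = -141 + 1/C (s(C) = 1/C - 141 = -141 + 1/C)
1/(s(b(-8)) - 35128) = 1/((-141 + 1/(2 + (-8)**2 - 34/(-8) - 17*(-8))) - 35128) = 1/((-141 + 1/(2 + 64 - 34*(-1/8) + 136)) - 35128) = 1/((-141 + 1/(2 + 64 + 17/4 + 136)) - 35128) = 1/((-141 + 1/(825/4)) - 35128) = 1/((-141 + 4/825) - 35128) = 1/(-116321/825 - 35128) = 1/(-29096921/825) = -825/29096921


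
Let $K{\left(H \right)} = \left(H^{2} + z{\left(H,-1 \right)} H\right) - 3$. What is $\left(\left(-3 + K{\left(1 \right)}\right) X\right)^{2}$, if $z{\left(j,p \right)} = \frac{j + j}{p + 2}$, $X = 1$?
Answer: $9$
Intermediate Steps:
$z{\left(j,p \right)} = \frac{2 j}{2 + p}$
$K{\left(H \right)} = -3 + 3 H^{2}$ ($K{\left(H \right)} = \left(H^{2} + \frac{2 H}{2 - 1} H\right) - 3 = \left(H^{2} + \frac{2 H}{1} H\right) - 3 = \left(H^{2} + 2 H 1 H\right) - 3 = \left(H^{2} + 2 H H\right) - 3 = \left(H^{2} + 2 H^{2}\right) - 3 = 3 H^{2} - 3 = -3 + 3 H^{2}$)
$\left(\left(-3 + K{\left(1 \right)}\right) X\right)^{2} = \left(\left(-3 - \left(3 - 3 \cdot 1^{2}\right)\right) 1\right)^{2} = \left(\left(-3 + \left(-3 + 3 \cdot 1\right)\right) 1\right)^{2} = \left(\left(-3 + \left(-3 + 3\right)\right) 1\right)^{2} = \left(\left(-3 + 0\right) 1\right)^{2} = \left(\left(-3\right) 1\right)^{2} = \left(-3\right)^{2} = 9$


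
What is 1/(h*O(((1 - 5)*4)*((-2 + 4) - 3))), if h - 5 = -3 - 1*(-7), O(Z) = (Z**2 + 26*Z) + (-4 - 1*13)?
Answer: 1/5895 ≈ 0.00016964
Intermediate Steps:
O(Z) = -17 + Z**2 + 26*Z (O(Z) = (Z**2 + 26*Z) + (-4 - 13) = (Z**2 + 26*Z) - 17 = -17 + Z**2 + 26*Z)
h = 9 (h = 5 + (-3 - 1*(-7)) = 5 + (-3 + 7) = 5 + 4 = 9)
1/(h*O(((1 - 5)*4)*((-2 + 4) - 3))) = 1/(9*(-17 + (((1 - 5)*4)*((-2 + 4) - 3))**2 + 26*(((1 - 5)*4)*((-2 + 4) - 3)))) = 1/(9*(-17 + ((-4*4)*(2 - 3))**2 + 26*((-4*4)*(2 - 3)))) = 1/(9*(-17 + (-16*(-1))**2 + 26*(-16*(-1)))) = 1/(9*(-17 + 16**2 + 26*16)) = 1/(9*(-17 + 256 + 416)) = 1/(9*655) = 1/5895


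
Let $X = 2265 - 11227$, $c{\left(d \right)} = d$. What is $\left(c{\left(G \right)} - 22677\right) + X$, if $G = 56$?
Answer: $-31583$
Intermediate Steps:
$X = -8962$ ($X = 2265 - 11227 = -8962$)
$\left(c{\left(G \right)} - 22677\right) + X = \left(56 - 22677\right) - 8962 = -22621 - 8962 = -31583$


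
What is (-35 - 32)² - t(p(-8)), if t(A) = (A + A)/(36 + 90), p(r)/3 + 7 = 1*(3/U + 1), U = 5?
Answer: 157124/35 ≈ 4489.3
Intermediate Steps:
p(r) = -81/5 (p(r) = -21 + 3*(1*(3/5 + 1)) = -21 + 3*(1*(3*(⅕) + 1)) = -21 + 3*(1*(⅗ + 1)) = -21 + 3*(1*(8/5)) = -21 + 3*(8/5) = -21 + 24/5 = -81/5)
t(A) = A/63 (t(A) = (2*A)/126 = (2*A)*(1/126) = A/63)
(-35 - 32)² - t(p(-8)) = (-35 - 32)² - (-81)/(63*5) = (-67)² - 1*(-9/35) = 4489 + 9/35 = 157124/35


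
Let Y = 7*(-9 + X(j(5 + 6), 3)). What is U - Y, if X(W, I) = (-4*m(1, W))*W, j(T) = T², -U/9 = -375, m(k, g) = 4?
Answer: 16990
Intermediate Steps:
U = 3375 (U = -9*(-375) = 3375)
X(W, I) = -16*W (X(W, I) = (-4*4)*W = -16*W)
Y = -13615 (Y = 7*(-9 - 16*(5 + 6)²) = 7*(-9 - 16*11²) = 7*(-9 - 16*121) = 7*(-9 - 1936) = 7*(-1945) = -13615)
U - Y = 3375 - 1*(-13615) = 3375 + 13615 = 16990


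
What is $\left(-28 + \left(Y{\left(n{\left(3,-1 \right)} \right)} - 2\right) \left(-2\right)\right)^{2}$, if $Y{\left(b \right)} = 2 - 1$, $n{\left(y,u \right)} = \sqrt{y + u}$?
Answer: $676$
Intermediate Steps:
$n{\left(y,u \right)} = \sqrt{u + y}$
$Y{\left(b \right)} = 1$ ($Y{\left(b \right)} = 2 - 1 = 1$)
$\left(-28 + \left(Y{\left(n{\left(3,-1 \right)} \right)} - 2\right) \left(-2\right)\right)^{2} = \left(-28 + \left(1 - 2\right) \left(-2\right)\right)^{2} = \left(-28 - -2\right)^{2} = \left(-28 + 2\right)^{2} = \left(-26\right)^{2} = 676$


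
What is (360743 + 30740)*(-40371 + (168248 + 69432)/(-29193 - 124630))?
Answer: -2431197910247279/153823 ≈ -1.5805e+10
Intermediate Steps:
(360743 + 30740)*(-40371 + (168248 + 69432)/(-29193 - 124630)) = 391483*(-40371 + 237680/(-153823)) = 391483*(-40371 + 237680*(-1/153823)) = 391483*(-40371 - 237680/153823) = 391483*(-6210226013/153823) = -2431197910247279/153823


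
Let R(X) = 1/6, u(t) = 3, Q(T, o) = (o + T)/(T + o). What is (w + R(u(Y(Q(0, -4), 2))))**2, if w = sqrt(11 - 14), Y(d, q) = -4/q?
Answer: -107/36 + I*sqrt(3)/3 ≈ -2.9722 + 0.57735*I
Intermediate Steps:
Q(T, o) = 1 (Q(T, o) = (T + o)/(T + o) = 1)
R(X) = 1/6
w = I*sqrt(3) (w = sqrt(-3) = I*sqrt(3) ≈ 1.732*I)
(w + R(u(Y(Q(0, -4), 2))))**2 = (I*sqrt(3) + 1/6)**2 = (1/6 + I*sqrt(3))**2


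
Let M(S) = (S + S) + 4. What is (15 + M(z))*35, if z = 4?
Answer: 945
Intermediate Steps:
M(S) = 4 + 2*S (M(S) = 2*S + 4 = 4 + 2*S)
(15 + M(z))*35 = (15 + (4 + 2*4))*35 = (15 + (4 + 8))*35 = (15 + 12)*35 = 27*35 = 945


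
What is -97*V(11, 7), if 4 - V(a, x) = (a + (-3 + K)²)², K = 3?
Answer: 11349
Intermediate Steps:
V(a, x) = 4 - a² (V(a, x) = 4 - (a + (-3 + 3)²)² = 4 - (a + 0²)² = 4 - (a + 0)² = 4 - a²)
-97*V(11, 7) = -97*(4 - 1*11²) = -97*(4 - 1*121) = -97*(4 - 121) = -97*(-117) = 11349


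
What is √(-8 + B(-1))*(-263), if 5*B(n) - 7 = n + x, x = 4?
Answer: -263*I*√6 ≈ -644.22*I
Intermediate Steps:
B(n) = 11/5 + n/5 (B(n) = 7/5 + (n + 4)/5 = 7/5 + (4 + n)/5 = 7/5 + (⅘ + n/5) = 11/5 + n/5)
√(-8 + B(-1))*(-263) = √(-8 + (11/5 + (⅕)*(-1)))*(-263) = √(-8 + (11/5 - ⅕))*(-263) = √(-8 + 2)*(-263) = √(-6)*(-263) = (I*√6)*(-263) = -263*I*√6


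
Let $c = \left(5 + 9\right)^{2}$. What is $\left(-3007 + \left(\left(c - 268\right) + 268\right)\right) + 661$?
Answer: $-2150$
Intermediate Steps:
$c = 196$ ($c = 14^{2} = 196$)
$\left(-3007 + \left(\left(c - 268\right) + 268\right)\right) + 661 = \left(-3007 + \left(\left(196 - 268\right) + 268\right)\right) + 661 = \left(-3007 + \left(-72 + 268\right)\right) + 661 = \left(-3007 + 196\right) + 661 = -2811 + 661 = -2150$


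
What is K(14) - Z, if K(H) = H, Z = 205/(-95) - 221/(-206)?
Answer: 59043/3914 ≈ 15.085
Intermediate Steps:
Z = -4247/3914 (Z = 205*(-1/95) - 221*(-1/206) = -41/19 + 221/206 = -4247/3914 ≈ -1.0851)
K(14) - Z = 14 - 1*(-4247/3914) = 14 + 4247/3914 = 59043/3914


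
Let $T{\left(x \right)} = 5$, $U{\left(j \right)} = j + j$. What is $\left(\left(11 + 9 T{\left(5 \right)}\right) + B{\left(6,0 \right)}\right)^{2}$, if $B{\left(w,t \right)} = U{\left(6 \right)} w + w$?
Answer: $17956$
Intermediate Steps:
$U{\left(j \right)} = 2 j$
$B{\left(w,t \right)} = 13 w$ ($B{\left(w,t \right)} = 2 \cdot 6 w + w = 12 w + w = 13 w$)
$\left(\left(11 + 9 T{\left(5 \right)}\right) + B{\left(6,0 \right)}\right)^{2} = \left(\left(11 + 9 \cdot 5\right) + 13 \cdot 6\right)^{2} = \left(\left(11 + 45\right) + 78\right)^{2} = \left(56 + 78\right)^{2} = 134^{2} = 17956$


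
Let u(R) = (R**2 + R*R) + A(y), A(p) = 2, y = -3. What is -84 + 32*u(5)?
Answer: 1580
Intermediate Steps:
u(R) = 2 + 2*R**2 (u(R) = (R**2 + R*R) + 2 = (R**2 + R**2) + 2 = 2*R**2 + 2 = 2 + 2*R**2)
-84 + 32*u(5) = -84 + 32*(2 + 2*5**2) = -84 + 32*(2 + 2*25) = -84 + 32*(2 + 50) = -84 + 32*52 = -84 + 1664 = 1580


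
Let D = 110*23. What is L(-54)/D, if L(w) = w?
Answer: -27/1265 ≈ -0.021344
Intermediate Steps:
D = 2530
L(-54)/D = -54/2530 = -54*1/2530 = -27/1265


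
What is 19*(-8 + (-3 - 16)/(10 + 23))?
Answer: -5377/33 ≈ -162.94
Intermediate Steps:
19*(-8 + (-3 - 16)/(10 + 23)) = 19*(-8 - 19/33) = 19*(-283/33) = -5377/33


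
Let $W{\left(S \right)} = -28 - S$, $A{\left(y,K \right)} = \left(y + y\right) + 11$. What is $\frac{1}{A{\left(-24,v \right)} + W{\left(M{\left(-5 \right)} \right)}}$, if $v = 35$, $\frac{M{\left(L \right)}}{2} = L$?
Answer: $- \frac{1}{55} \approx -0.018182$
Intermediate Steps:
$M{\left(L \right)} = 2 L$
$A{\left(y,K \right)} = 11 + 2 y$ ($A{\left(y,K \right)} = 2 y + 11 = 11 + 2 y$)
$\frac{1}{A{\left(-24,v \right)} + W{\left(M{\left(-5 \right)} \right)}} = \frac{1}{\left(11 + 2 \left(-24\right)\right) - \left(28 + 2 \left(-5\right)\right)} = \frac{1}{\left(11 - 48\right) - 18} = \frac{1}{-37 + \left(-28 + 10\right)} = \frac{1}{-37 - 18} = \frac{1}{-55} = - \frac{1}{55}$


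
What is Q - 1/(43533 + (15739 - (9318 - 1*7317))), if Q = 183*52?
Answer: 544990835/57271 ≈ 9516.0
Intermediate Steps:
Q = 9516
Q - 1/(43533 + (15739 - (9318 - 1*7317))) = 9516 - 1/(43533 + (15739 - (9318 - 1*7317))) = 9516 - 1/(43533 + (15739 - (9318 - 7317))) = 9516 - 1/(43533 + (15739 - 1*2001)) = 9516 - 1/(43533 + (15739 - 2001)) = 9516 - 1/(43533 + 13738) = 9516 - 1/57271 = 544990835/57271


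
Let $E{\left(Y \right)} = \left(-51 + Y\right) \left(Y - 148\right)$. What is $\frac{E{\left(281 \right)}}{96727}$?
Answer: $\frac{30590}{96727} \approx 0.31625$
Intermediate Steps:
$E{\left(Y \right)} = \left(-148 + Y\right) \left(-51 + Y\right)$ ($E{\left(Y \right)} = \left(-51 + Y\right) \left(-148 + Y\right) = \left(-148 + Y\right) \left(-51 + Y\right)$)
$\frac{E{\left(281 \right)}}{96727} = \frac{7548 + 281^{2} - 55919}{96727} = \left(7548 + 78961 - 55919\right) \frac{1}{96727} = 30590 \cdot \frac{1}{96727} = \frac{30590}{96727}$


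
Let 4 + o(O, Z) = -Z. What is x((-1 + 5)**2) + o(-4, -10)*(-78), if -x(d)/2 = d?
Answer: -500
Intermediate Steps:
x(d) = -2*d
o(O, Z) = -4 - Z
x((-1 + 5)**2) + o(-4, -10)*(-78) = -2*(-1 + 5)**2 + (-4 - 1*(-10))*(-78) = -2*4**2 + (-4 + 10)*(-78) = -2*16 + 6*(-78) = -32 - 468 = -500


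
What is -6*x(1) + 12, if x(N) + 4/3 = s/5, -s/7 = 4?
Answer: 268/5 ≈ 53.600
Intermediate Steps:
s = -28 (s = -7*4 = -28)
x(N) = -104/15 (x(N) = -4/3 - 28/5 = -104/15)
-6*x(1) + 12 = -6*(-104/15) + 12 = 208/5 + 12 = 268/5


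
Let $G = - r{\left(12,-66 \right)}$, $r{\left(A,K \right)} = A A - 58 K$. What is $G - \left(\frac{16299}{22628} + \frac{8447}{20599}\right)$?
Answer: $- \frac{1851932373001}{466114172} \approx -3973.1$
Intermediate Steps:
$r{\left(A,K \right)} = A^{2} - 58 K$
$G = -3972$ ($G = - (12^{2} - -3828) = - (144 + 3828) = \left(-1\right) 3972 = -3972$)
$G - \left(\frac{16299}{22628} + \frac{8447}{20599}\right) = -3972 - \left(\frac{16299}{22628} + \frac{8447}{20599}\right) = -3972 - \frac{526881817}{466114172} = - \frac{1851932373001}{466114172}$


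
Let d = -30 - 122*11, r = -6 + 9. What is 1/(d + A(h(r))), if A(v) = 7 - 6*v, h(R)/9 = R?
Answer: -1/1527 ≈ -0.00065488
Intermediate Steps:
r = 3
h(R) = 9*R
d = -1372 (d = -30 - 1342 = -1372)
1/(d + A(h(r))) = 1/(-1372 + (7 - 54*3)) = 1/(-1372 + (7 - 6*27)) = 1/(-1372 + (7 - 162)) = 1/(-1372 - 155) = 1/(-1527) = -1/1527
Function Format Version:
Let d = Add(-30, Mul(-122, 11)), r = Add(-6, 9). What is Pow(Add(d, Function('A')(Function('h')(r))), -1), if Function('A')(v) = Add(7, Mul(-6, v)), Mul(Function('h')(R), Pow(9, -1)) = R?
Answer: Rational(-1, 1527) ≈ -0.00065488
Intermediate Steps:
r = 3
Function('h')(R) = Mul(9, R)
d = -1372 (d = Add(-30, -1342) = -1372)
Pow(Add(d, Function('A')(Function('h')(r))), -1) = Pow(Add(-1372, Add(7, Mul(-6, Mul(9, 3)))), -1) = Pow(Add(-1372, Add(7, Mul(-6, 27))), -1) = Pow(Add(-1372, Add(7, -162)), -1) = Pow(Add(-1372, -155), -1) = Pow(-1527, -1) = Rational(-1, 1527)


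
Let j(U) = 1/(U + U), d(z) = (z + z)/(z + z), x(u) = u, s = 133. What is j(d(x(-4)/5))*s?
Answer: 133/2 ≈ 66.500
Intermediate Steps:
d(z) = 1 (d(z) = (2*z)/((2*z)) = (2*z)*(1/(2*z)) = 1)
j(U) = 1/(2*U)
j(d(x(-4)/5))*s = ((½)/1)*133 = ((½)*1)*133 = (½)*133 = 133/2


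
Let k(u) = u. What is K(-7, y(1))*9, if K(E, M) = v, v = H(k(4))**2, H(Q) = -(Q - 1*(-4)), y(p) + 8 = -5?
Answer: 576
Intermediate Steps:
y(p) = -13 (y(p) = -8 - 5 = -13)
H(Q) = -4 - Q (H(Q) = -(Q + 4) = -(4 + Q) = -4 - Q)
v = 64 (v = (-4 - 1*4)**2 = (-4 - 4)**2 = (-8)**2 = 64)
K(E, M) = 64
K(-7, y(1))*9 = 64*9 = 576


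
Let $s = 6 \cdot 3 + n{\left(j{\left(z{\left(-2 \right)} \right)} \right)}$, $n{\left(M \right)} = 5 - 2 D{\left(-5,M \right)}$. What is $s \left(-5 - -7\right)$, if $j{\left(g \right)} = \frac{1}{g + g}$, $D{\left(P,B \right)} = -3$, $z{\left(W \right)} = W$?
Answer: $58$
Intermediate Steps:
$j{\left(g \right)} = \frac{1}{2 g}$
$n{\left(M \right)} = 11$ ($n{\left(M \right)} = 5 - -6 = 5 + 6 = 11$)
$s = 29$ ($s = 6 \cdot 3 + 11 = 18 + 11 = 29$)
$s \left(-5 - -7\right) = 29 \left(-5 - -7\right) = 29 \left(-5 + 7\right) = 29 \cdot 2 = 58$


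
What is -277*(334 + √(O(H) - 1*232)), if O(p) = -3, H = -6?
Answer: -92518 - 277*I*√235 ≈ -92518.0 - 4246.3*I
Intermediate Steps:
-277*(334 + √(O(H) - 1*232)) = -277*(334 + √(-3 - 1*232)) = -277*(334 + √(-3 - 232)) = -277*(334 + √(-235)) = -277*(334 + I*√235) = -92518 - 277*I*√235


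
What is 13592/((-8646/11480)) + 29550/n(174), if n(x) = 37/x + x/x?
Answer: 5765754220/912153 ≈ 6321.0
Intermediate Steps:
n(x) = 1 + 37/x (n(x) = 37/x + 1 = 1 + 37/x)
13592/((-8646/11480)) + 29550/n(174) = 13592/((-8646/11480)) + 29550/(((37 + 174)/174)) = 13592/((-8646*1/11480)) + 29550/(((1/174)*211)) = 13592/(-4323/5740) + 29550/(211/174) = 13592*(-5740/4323) + 29550*(174/211) = -78018080/4323 + 5141700/211 = 5765754220/912153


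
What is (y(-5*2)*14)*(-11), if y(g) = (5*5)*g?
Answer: 38500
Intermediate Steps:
y(g) = 25*g
(y(-5*2)*14)*(-11) = ((25*(-5*2))*14)*(-11) = ((25*(-10))*14)*(-11) = -250*14*(-11) = -3500*(-11) = 38500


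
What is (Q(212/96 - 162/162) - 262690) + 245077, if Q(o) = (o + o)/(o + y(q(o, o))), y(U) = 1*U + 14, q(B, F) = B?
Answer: -3469732/197 ≈ -17613.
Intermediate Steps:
y(U) = 14 + U (y(U) = U + 14 = 14 + U)
Q(o) = 2*o/(14 + 2*o) (Q(o) = (o + o)/(o + (14 + o)) = (2*o)/(14 + 2*o) = 2*o/(14 + 2*o))
(Q(212/96 - 162/162) - 262690) + 245077 = ((212/96 - 162/162)/(7 + (212/96 - 162/162)) - 262690) + 245077 = ((212*(1/96) - 162*1/162)/(7 + (212*(1/96) - 162*1/162)) - 262690) + 245077 = ((53/24 - 1)/(7 + (53/24 - 1)) - 262690) + 245077 = (29/(24*(7 + 29/24)) - 262690) + 245077 = (29/(24*(197/24)) - 262690) + 245077 = ((29/24)*(24/197) - 262690) + 245077 = (29/197 - 262690) + 245077 = -51749901/197 + 245077 = -3469732/197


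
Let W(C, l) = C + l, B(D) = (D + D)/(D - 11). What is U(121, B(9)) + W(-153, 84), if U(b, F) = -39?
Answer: -108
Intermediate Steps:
B(D) = 2*D/(-11 + D) (B(D) = (2*D)/(-11 + D) = 2*D/(-11 + D))
U(121, B(9)) + W(-153, 84) = -39 + (-153 + 84) = -39 - 69 = -108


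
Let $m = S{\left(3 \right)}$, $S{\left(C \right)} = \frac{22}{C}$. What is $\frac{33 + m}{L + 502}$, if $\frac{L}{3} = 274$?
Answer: $\frac{121}{3972} \approx 0.030463$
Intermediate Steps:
$L = 822$ ($L = 3 \cdot 274 = 822$)
$m = \frac{22}{3} \approx 7.3333$
$\frac{33 + m}{L + 502} = \frac{33 + \frac{22}{3}}{822 + 502} = \frac{121}{3 \cdot 1324} = \frac{121}{3} \cdot \frac{1}{1324} = \frac{121}{3972}$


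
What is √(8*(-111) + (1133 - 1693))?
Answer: 2*I*√362 ≈ 38.053*I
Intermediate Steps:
√(8*(-111) + (1133 - 1693)) = √(-888 - 560) = √(-1448) = 2*I*√362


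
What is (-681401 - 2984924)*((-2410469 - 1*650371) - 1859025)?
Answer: 18037824046125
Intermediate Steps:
(-681401 - 2984924)*((-2410469 - 1*650371) - 1859025) = -3666325*((-2410469 - 650371) - 1859025) = -3666325*(-3060840 - 1859025) = -3666325*(-4919865) = 18037824046125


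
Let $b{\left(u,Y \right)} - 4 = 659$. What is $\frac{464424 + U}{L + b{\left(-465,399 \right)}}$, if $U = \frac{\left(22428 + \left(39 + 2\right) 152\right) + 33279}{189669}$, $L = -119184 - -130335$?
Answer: $\frac{88086897595}{2240749566} \approx 39.311$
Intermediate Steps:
$b{\left(u,Y \right)} = 663$ ($b{\left(u,Y \right)} = 4 + 659 = 663$)
$L = 11151$ ($L = -119184 + 130335 = 11151$)
$U = \frac{61939}{189669}$ ($U = \left(\left(22428 + 41 \cdot 152\right) + 33279\right) \frac{1}{189669} = \left(\left(22428 + 6232\right) + 33279\right) \frac{1}{189669} = \left(28660 + 33279\right) \frac{1}{189669} = 61939 \cdot \frac{1}{189669} = \frac{61939}{189669} \approx 0.32656$)
$\frac{464424 + U}{L + b{\left(-465,399 \right)}} = \frac{464424 + \frac{61939}{189669}}{11151 + 663} = \frac{88086897595}{189669 \cdot 11814} = \frac{88086897595}{189669} \cdot \frac{1}{11814} = \frac{88086897595}{2240749566}$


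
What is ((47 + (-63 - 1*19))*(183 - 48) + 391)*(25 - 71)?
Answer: 199364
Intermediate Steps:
((47 + (-63 - 1*19))*(183 - 48) + 391)*(25 - 71) = ((47 + (-63 - 19))*135 + 391)*(-46) = ((47 - 82)*135 + 391)*(-46) = (-35*135 + 391)*(-46) = (-4725 + 391)*(-46) = -4334*(-46) = 199364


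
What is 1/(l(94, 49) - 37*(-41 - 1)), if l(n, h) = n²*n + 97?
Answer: 1/832235 ≈ 1.2016e-6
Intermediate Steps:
l(n, h) = 97 + n³ (l(n, h) = n³ + 97 = 97 + n³)
1/(l(94, 49) - 37*(-41 - 1)) = 1/((97 + 94³) - 37*(-41 - 1)) = 1/((97 + 830584) - 37*(-42)) = 1/(830681 + 1554) = 1/832235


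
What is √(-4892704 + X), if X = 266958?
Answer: I*√4625746 ≈ 2150.8*I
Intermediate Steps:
√(-4892704 + X) = √(-4892704 + 266958) = √(-4625746) = I*√4625746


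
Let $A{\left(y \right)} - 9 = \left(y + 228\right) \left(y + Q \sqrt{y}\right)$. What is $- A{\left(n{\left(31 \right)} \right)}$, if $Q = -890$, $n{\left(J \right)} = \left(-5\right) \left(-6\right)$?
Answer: $-7749 + 229620 \sqrt{30} \approx 1.2499 \cdot 10^{6}$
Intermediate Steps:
$n{\left(J \right)} = 30$
$A{\left(y \right)} = 9 + \left(228 + y\right) \left(y - 890 \sqrt{y}\right)$ ($A{\left(y \right)} = 9 + \left(y + 228\right) \left(y - 890 \sqrt{y}\right) = 9 + \left(228 + y\right) \left(y - 890 \sqrt{y}\right)$)
$- A{\left(n{\left(31 \right)} \right)} = - (9 + 30^{2} - 202920 \sqrt{30} - 890 \cdot 30^{\frac{3}{2}} + 228 \cdot 30) = - (9 + 900 - 202920 \sqrt{30} - 890 \cdot 30 \sqrt{30} + 6840) = - (9 + 900 - 202920 \sqrt{30} - 26700 \sqrt{30} + 6840) = - (7749 - 229620 \sqrt{30}) = -7749 + 229620 \sqrt{30}$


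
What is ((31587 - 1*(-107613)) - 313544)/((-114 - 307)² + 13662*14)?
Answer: -174344/368509 ≈ -0.47311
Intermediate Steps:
((31587 - 1*(-107613)) - 313544)/((-114 - 307)² + 13662*14) = ((31587 + 107613) - 313544)/((-421)² + 191268) = (139200 - 313544)/(177241 + 191268) = -174344/368509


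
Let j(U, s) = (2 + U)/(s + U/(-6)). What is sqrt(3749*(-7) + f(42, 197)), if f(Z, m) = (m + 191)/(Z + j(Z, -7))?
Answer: 21*I*sqrt(68765)/34 ≈ 161.97*I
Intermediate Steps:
j(U, s) = (2 + U)/(s - U/6) (j(U, s) = (2 + U)/(s + U*(-1/6)) = (2 + U)/(s - U/6))
f(Z, m) = (191 + m)/(Z + 6*(2 + Z)/(-42 - Z)) (f(Z, m) = (m + 191)/(Z + 6*(2 + Z)/(-Z + 6*(-7))) = (191 + m)/(Z + 6*(2 + Z)/(-Z - 42)) = (191 + m)/(Z + 6*(2 + Z)/(-42 - Z)))
sqrt(3749*(-7) + f(42, 197)) = sqrt(3749*(-7) + (42 + 42)*(191 + 197)/(-12 - 6*42 + 42*(42 + 42))) = sqrt(-26243 + 84*388/(-12 - 252 + 42*84)) = sqrt(-26243 + 84*388/(-12 - 252 + 3528)) = sqrt(-26243 + 84*388/3264) = sqrt(-26243 + (1/3264)*84*388) = sqrt(-26243 + 679/68) = sqrt(-1783845/68) = 21*I*sqrt(68765)/34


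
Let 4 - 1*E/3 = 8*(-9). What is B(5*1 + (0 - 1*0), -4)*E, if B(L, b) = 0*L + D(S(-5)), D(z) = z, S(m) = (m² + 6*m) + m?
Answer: -2280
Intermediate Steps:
S(m) = m² + 7*m
B(L, b) = -10 (B(L, b) = 0*L - 5*(7 - 5) = 0 - 5*2 = 0 - 10 = -10)
E = 228 (E = 12 - 24*(-9) = 12 - 3*(-72) = 12 + 216 = 228)
B(5*1 + (0 - 1*0), -4)*E = -10*228 = -2280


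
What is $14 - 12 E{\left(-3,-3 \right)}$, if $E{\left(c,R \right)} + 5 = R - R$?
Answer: $74$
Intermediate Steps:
$E{\left(c,R \right)} = -5$ ($E{\left(c,R \right)} = -5 + \left(R - R\right) = -5 + 0 = -5$)
$14 - 12 E{\left(-3,-3 \right)} = 14 - -60 = 14 + 60 = 74$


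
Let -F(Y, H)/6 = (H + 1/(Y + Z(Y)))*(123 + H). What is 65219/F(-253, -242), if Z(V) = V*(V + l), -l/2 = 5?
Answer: -308793331/818101761 ≈ -0.37745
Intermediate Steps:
l = -10 (l = -2*5 = -10)
Z(V) = V*(-10 + V) (Z(V) = V*(V - 10) = V*(-10 + V))
F(Y, H) = -6*(123 + H)*(H + 1/(Y + Y*(-10 + Y))) (F(Y, H) = -6*(H + 1/(Y + Y*(-10 + Y)))*(123 + H) = -6*(123 + H)*(H + 1/(Y + Y*(-10 + Y))))
65219/F(-253, -242) = 65219/((6*(-123 - 1*(-242) - 1*(-242)²*(-253)² - 123*(-242)*(-253)² + 9*(-253)*(-242)² + 1107*(-242)*(-253))/(-253*(-9 - 253)))) = 65219/((6*(-1/253)*(-123 + 242 - 1*58564*64009 - 123*(-242)*64009 + 9*(-253)*58564 + 67777182)/(-262))) = 65219/((6*(-1/253)*(-1/262)*(-123 + 242 - 3748623076 + 1905291894 - 133350228 + 67777182))) = 65219/((6*(-1/253)*(-1/262)*(-1908904109))) = 65219/(-5726712327/33143) = 65219*(-33143/5726712327) = -308793331/818101761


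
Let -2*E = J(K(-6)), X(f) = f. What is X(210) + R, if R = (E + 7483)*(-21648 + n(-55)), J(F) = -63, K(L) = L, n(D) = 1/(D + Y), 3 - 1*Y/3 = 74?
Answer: -87193110725/536 ≈ -1.6267e+8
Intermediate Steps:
Y = -213 (Y = 9 - 3*74 = 9 - 222 = -213)
n(D) = 1/(-213 + D) (n(D) = 1/(D - 213) = 1/(-213 + D))
E = 63/2 (E = -½*(-63) = 63/2 ≈ 31.500)
R = -87193223285/536 (R = (63/2 + 7483)*(-21648 + 1/(-213 - 55)) = 15029*(-21648 + 1/(-268))/2 = 15029*(-21648 - 1/268)/2 = (15029/2)*(-5801665/268) = -87193223285/536 ≈ -1.6267e+8)
X(210) + R = 210 - 87193223285/536 = -87193110725/536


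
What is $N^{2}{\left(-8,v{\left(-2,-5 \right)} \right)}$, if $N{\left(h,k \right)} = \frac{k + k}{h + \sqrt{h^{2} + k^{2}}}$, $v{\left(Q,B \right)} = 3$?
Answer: $\frac{36}{\left(8 - \sqrt{73}\right)^{2}} \approx 121.65$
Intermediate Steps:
$N{\left(h,k \right)} = \frac{2 k}{h + \sqrt{h^{2} + k^{2}}}$
$N^{2}{\left(-8,v{\left(-2,-5 \right)} \right)} = \left(2 \cdot 3 \frac{1}{-8 + \sqrt{\left(-8\right)^{2} + 3^{2}}}\right)^{2} = \left(2 \cdot 3 \frac{1}{-8 + \sqrt{64 + 9}}\right)^{2} = \left(2 \cdot 3 \frac{1}{-8 + \sqrt{73}}\right)^{2} = \left(\frac{6}{-8 + \sqrt{73}}\right)^{2} = \frac{36}{\left(-8 + \sqrt{73}\right)^{2}}$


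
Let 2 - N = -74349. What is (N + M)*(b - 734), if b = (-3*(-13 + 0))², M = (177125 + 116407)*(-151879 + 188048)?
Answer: 8355447774833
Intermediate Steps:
N = 74351 (N = 2 - 1*(-74349) = 2 + 74349 = 74351)
M = 10616758908 (M = 293532*36169 = 10616758908)
b = 1521 (b = (-3*(-13))² = 39² = 1521)
(N + M)*(b - 734) = (74351 + 10616758908)*(1521 - 734) = 10616833259*787 = 8355447774833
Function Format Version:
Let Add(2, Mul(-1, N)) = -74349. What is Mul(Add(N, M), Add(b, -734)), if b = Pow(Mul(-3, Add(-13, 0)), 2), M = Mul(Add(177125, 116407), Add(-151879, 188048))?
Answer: 8355447774833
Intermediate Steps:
N = 74351 (N = Add(2, Mul(-1, -74349)) = Add(2, 74349) = 74351)
M = 10616758908 (M = Mul(293532, 36169) = 10616758908)
b = 1521 (b = Pow(Mul(-3, -13), 2) = Pow(39, 2) = 1521)
Mul(Add(N, M), Add(b, -734)) = Mul(Add(74351, 10616758908), Add(1521, -734)) = Mul(10616833259, 787) = 8355447774833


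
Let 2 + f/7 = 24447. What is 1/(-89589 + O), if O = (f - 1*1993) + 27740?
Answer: 1/107273 ≈ 9.3220e-6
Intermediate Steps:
f = 171115 (f = -14 + 7*24447 = -14 + 171129 = 171115)
O = 196862 (O = (171115 - 1*1993) + 27740 = (171115 - 1993) + 27740 = 169122 + 27740 = 196862)
1/(-89589 + O) = 1/(-89589 + 196862) = 1/107273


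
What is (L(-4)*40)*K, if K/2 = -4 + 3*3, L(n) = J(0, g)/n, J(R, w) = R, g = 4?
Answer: 0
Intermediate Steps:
L(n) = 0 (L(n) = 0/n = 0)
K = 10 (K = 2*(-4 + 3*3) = 2*(-4 + 9) = 2*5 = 10)
(L(-4)*40)*K = (0*40)*10 = 0*10 = 0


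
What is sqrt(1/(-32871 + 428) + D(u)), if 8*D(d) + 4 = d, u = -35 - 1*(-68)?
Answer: sqrt(61047279354)/129772 ≈ 1.9039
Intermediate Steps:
u = 33 (u = -35 + 68 = 33)
D(d) = -1/2 + d/8
sqrt(1/(-32871 + 428) + D(u)) = sqrt(1/(-32871 + 428) + (-1/2 + (1/8)*33)) = sqrt(1/(-32443) + (-1/2 + 33/8)) = sqrt(-1/32443 + 29/8) = sqrt(940839/259544) = sqrt(61047279354)/129772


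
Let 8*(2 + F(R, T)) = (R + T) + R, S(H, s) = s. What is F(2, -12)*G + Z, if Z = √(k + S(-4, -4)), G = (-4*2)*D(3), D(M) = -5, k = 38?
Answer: -120 + √34 ≈ -114.17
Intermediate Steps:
F(R, T) = -2 + R/4 + T/8 (F(R, T) = -2 + ((R + T) + R)/8 = -2 + (T + 2*R)/8 = -2 + (R/4 + T/8) = -2 + R/4 + T/8)
G = 40 (G = -4*2*(-5) = -8*(-5) = 40)
Z = √34 (Z = √(38 - 4) = √34 ≈ 5.8309)
F(2, -12)*G + Z = (-2 + (¼)*2 + (⅛)*(-12))*40 + √34 = (-2 + ½ - 3/2)*40 + √34 = -3*40 + √34 = -120 + √34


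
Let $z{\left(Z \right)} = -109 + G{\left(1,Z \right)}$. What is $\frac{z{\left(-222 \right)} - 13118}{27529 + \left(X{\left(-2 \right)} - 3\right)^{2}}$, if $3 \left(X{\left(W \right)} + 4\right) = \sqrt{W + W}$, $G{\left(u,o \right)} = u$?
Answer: $- \frac{7386000183}{15400563565} - \frac{2499714 i}{15400563565} \approx -0.47959 - 0.00016231 i$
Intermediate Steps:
$z{\left(Z \right)} = -108$ ($z{\left(Z \right)} = -109 + 1 = -108$)
$X{\left(W \right)} = -4 + \frac{\sqrt{2} \sqrt{W}}{3}$ ($X{\left(W \right)} = -4 + \frac{\sqrt{W + W}}{3} = -4 + \frac{\sqrt{2 W}}{3} = -4 + \frac{\sqrt{2} \sqrt{W}}{3}$)
$\frac{z{\left(-222 \right)} - 13118}{27529 + \left(X{\left(-2 \right)} - 3\right)^{2}} = \frac{-108 - 13118}{27529 + \left(\left(-4 + \frac{\sqrt{2} \sqrt{-2}}{3}\right) - 3\right)^{2}} = - \frac{13226}{27529 + \left(\left(-4 + \frac{\sqrt{2} i \sqrt{2}}{3}\right) - 3\right)^{2}} = - \frac{13226}{27529 + \left(\left(-4 + \frac{2 i}{3}\right) - 3\right)^{2}} = - \frac{13226}{27529 + \left(-7 + \frac{2 i}{3}\right)^{2}}$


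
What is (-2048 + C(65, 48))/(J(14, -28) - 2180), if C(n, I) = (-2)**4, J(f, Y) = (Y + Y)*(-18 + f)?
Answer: 508/489 ≈ 1.0389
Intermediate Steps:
J(f, Y) = 2*Y*(-18 + f) (J(f, Y) = (2*Y)*(-18 + f) = 2*Y*(-18 + f))
C(n, I) = 16
(-2048 + C(65, 48))/(J(14, -28) - 2180) = (-2048 + 16)/(2*(-28)*(-18 + 14) - 2180) = -2032/(2*(-28)*(-4) - 2180) = -2032/(224 - 2180) = -2032/(-1956) = -2032*(-1/1956) = 508/489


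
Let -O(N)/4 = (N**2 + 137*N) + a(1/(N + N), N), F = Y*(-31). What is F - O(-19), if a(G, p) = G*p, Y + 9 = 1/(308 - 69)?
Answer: -2076224/239 ≈ -8687.1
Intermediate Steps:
Y = -2150/239 (Y = -9 + 1/(308 - 69) = -9 + 1/239 = -2150/239 ≈ -8.9958)
F = 66650/239 (F = -2150/239*(-31) = 66650/239 ≈ 278.87)
O(N) = -2 - 548*N - 4*N**2 (O(N) = -4*((N**2 + 137*N) + N/(N + N)) = -4*((N**2 + 137*N) + N/((2*N))) = -4*((N**2 + 137*N) + (1/(2*N))*N) = -4*((N**2 + 137*N) + 1/2) = -4*(1/2 + N**2 + 137*N) = -2 - 548*N - 4*N**2)
F - O(-19) = 66650/239 - (-2 - 548*(-19) - 4*(-19)**2) = 66650/239 - (-2 + 10412 - 4*361) = 66650/239 - (-2 + 10412 - 1444) = 66650/239 - 1*8966 = 66650/239 - 8966 = -2076224/239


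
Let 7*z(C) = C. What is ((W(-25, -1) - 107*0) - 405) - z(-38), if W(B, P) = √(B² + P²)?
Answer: -2797/7 + √626 ≈ -374.55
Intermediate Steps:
z(C) = C/7
((W(-25, -1) - 107*0) - 405) - z(-38) = ((√((-25)² + (-1)²) - 107*0) - 405) - (-38)/7 = ((√(625 + 1) + 0) - 405) - 1*(-38/7) = ((√626 + 0) - 405) + 38/7 = (√626 - 405) + 38/7 = (-405 + √626) + 38/7 = -2797/7 + √626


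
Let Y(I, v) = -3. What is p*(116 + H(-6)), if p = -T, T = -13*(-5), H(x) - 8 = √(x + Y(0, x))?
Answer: -8060 - 195*I ≈ -8060.0 - 195.0*I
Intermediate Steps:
H(x) = 8 + √(-3 + x) (H(x) = 8 + √(x - 3) = 8 + √(-3 + x))
T = 65
p = -65 (p = -1*65 = -65)
p*(116 + H(-6)) = -65*(116 + (8 + √(-3 - 6))) = -65*(116 + (8 + √(-9))) = -65*(116 + (8 + 3*I)) = -65*(124 + 3*I) = -8060 - 195*I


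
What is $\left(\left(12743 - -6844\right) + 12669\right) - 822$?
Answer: $31434$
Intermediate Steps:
$\left(\left(12743 - -6844\right) + 12669\right) - 822 = \left(\left(12743 + 6844\right) + 12669\right) - 822 = \left(19587 + 12669\right) - 822 = 32256 - 822 = 31434$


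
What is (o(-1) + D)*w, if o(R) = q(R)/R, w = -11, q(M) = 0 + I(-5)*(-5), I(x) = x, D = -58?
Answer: 913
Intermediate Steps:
q(M) = 25 (q(M) = 0 - 5*(-5) = 0 + 25 = 25)
o(R) = 25/R
(o(-1) + D)*w = (25/(-1) - 58)*(-11) = (25*(-1) - 58)*(-11) = (-25 - 58)*(-11) = -83*(-11) = 913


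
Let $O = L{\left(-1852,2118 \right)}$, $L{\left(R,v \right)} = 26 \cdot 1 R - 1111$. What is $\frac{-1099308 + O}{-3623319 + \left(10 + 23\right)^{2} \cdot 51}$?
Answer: $\frac{127619}{396420} \approx 0.32193$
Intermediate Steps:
$L{\left(R,v \right)} = -1111 + 26 R$ ($L{\left(R,v \right)} = 26 R - 1111 = -1111 + 26 R$)
$O = -49263$ ($O = -1111 + 26 \left(-1852\right) = -1111 - 48152 = -49263$)
$\frac{-1099308 + O}{-3623319 + \left(10 + 23\right)^{2} \cdot 51} = \frac{-1099308 - 49263}{-3623319 + \left(10 + 23\right)^{2} \cdot 51} = - \frac{1148571}{-3623319 + 33^{2} \cdot 51} = - \frac{1148571}{-3623319 + 1089 \cdot 51} = - \frac{1148571}{-3623319 + 55539} = - \frac{1148571}{-3567780} = \left(-1148571\right) \left(- \frac{1}{3567780}\right) = \frac{127619}{396420}$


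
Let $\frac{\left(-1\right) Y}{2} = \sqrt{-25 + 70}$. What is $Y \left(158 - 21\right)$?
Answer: $- 822 \sqrt{5} \approx -1838.0$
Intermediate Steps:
$Y = - 6 \sqrt{5}$ ($Y = - 2 \sqrt{-25 + 70} = - 2 \sqrt{45} = - 2 \cdot 3 \sqrt{5} = - 6 \sqrt{5} \approx -13.416$)
$Y \left(158 - 21\right) = - 6 \sqrt{5} \left(158 - 21\right) = - 6 \sqrt{5} \cdot 137 = - 822 \sqrt{5}$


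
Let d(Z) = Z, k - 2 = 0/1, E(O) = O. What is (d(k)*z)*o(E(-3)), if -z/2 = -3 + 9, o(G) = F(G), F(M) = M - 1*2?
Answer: 120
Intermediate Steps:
F(M) = -2 + M (F(M) = M - 2 = -2 + M)
k = 2 (k = 2 + 0/1 = 2 + 0*1 = 2 + 0 = 2)
o(G) = -2 + G
z = -12 (z = -2*(-3 + 9) = -2*6 = -12)
(d(k)*z)*o(E(-3)) = (2*(-12))*(-2 - 3) = -24*(-5) = 120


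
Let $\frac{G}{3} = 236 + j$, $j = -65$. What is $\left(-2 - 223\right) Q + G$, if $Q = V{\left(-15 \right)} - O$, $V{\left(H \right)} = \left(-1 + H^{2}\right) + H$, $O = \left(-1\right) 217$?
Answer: $-95337$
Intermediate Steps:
$O = -217$
$V{\left(H \right)} = -1 + H + H^{2}$
$Q = 426$ ($Q = \left(-1 - 15 + \left(-15\right)^{2}\right) - -217 = \left(-1 - 15 + 225\right) + 217 = 209 + 217 = 426$)
$G = 513$ ($G = 3 \left(236 - 65\right) = 3 \cdot 171 = 513$)
$\left(-2 - 223\right) Q + G = \left(-2 - 223\right) 426 + 513 = \left(-225\right) 426 + 513 = -95850 + 513 = -95337$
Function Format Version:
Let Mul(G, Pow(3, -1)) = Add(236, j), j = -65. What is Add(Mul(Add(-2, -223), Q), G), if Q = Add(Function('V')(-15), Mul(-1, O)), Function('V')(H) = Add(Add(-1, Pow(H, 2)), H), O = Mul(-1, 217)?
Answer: -95337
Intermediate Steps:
O = -217
Function('V')(H) = Add(-1, H, Pow(H, 2))
Q = 426 (Q = Add(Add(-1, -15, Pow(-15, 2)), Mul(-1, -217)) = Add(Add(-1, -15, 225), 217) = Add(209, 217) = 426)
G = 513 (G = Mul(3, Add(236, -65)) = Mul(3, 171) = 513)
Add(Mul(Add(-2, -223), Q), G) = Add(Mul(Add(-2, -223), 426), 513) = Add(Mul(-225, 426), 513) = Add(-95850, 513) = -95337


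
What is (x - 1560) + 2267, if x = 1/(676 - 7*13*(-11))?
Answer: 1185640/1677 ≈ 707.00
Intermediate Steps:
x = 1/1677 (x = 1/(676 - 91*(-11)) = 1/(676 + 1001) = 1/1677 ≈ 0.00059630)
(x - 1560) + 2267 = (1/1677 - 1560) + 2267 = -2616119/1677 + 2267 = 1185640/1677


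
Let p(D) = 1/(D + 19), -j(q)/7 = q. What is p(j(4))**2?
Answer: 1/81 ≈ 0.012346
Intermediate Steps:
j(q) = -7*q
p(D) = 1/(19 + D)
p(j(4))**2 = (1/(19 - 7*4))**2 = (1/(19 - 28))**2 = (1/(-9))**2 = (-1/9)**2 = 1/81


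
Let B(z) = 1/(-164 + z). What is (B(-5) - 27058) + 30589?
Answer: 596738/169 ≈ 3531.0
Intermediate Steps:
(B(-5) - 27058) + 30589 = (1/(-164 - 5) - 27058) + 30589 = (1/(-169) - 27058) + 30589 = (-1/169 - 27058) + 30589 = -4572803/169 + 30589 = 596738/169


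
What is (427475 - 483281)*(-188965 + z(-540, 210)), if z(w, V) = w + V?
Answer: 10563796770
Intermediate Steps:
z(w, V) = V + w
(427475 - 483281)*(-188965 + z(-540, 210)) = (427475 - 483281)*(-188965 + (210 - 540)) = -55806*(-188965 - 330) = -55806*(-189295) = 10563796770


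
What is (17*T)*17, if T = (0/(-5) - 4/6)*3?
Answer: -578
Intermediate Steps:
T = -2 (T = (0*(-1/5) - 4*1/6)*3 = (0 - 2/3)*3 = -2/3*3 = -2)
(17*T)*17 = (17*(-2))*17 = -34*17 = -578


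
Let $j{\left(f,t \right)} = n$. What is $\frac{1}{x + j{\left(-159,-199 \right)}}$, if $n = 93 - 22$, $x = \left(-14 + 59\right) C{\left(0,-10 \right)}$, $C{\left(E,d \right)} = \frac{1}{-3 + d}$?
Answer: $\frac{13}{878} \approx 0.014806$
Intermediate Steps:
$x = - \frac{45}{13}$ ($x = \frac{-14 + 59}{-3 - 10} = \frac{45}{-13} = 45 \left(- \frac{1}{13}\right) = - \frac{45}{13} \approx -3.4615$)
$n = 71$ ($n = 93 - 22 = 71$)
$j{\left(f,t \right)} = 71$
$\frac{1}{x + j{\left(-159,-199 \right)}} = \frac{1}{- \frac{45}{13} + 71} = \frac{1}{\frac{878}{13}} = \frac{13}{878}$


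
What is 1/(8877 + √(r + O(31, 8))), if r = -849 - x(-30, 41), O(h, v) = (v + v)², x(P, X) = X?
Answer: 8877/78801763 - I*√634/78801763 ≈ 0.00011265 - 3.1953e-7*I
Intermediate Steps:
O(h, v) = 4*v² (O(h, v) = (2*v)² = 4*v²)
r = -890 (r = -849 - 1*41 = -849 - 41 = -890)
1/(8877 + √(r + O(31, 8))) = 1/(8877 + √(-890 + 4*8²)) = 1/(8877 + √(-890 + 4*64)) = 1/(8877 + √(-890 + 256)) = 1/(8877 + √(-634)) = 1/(8877 + I*√634)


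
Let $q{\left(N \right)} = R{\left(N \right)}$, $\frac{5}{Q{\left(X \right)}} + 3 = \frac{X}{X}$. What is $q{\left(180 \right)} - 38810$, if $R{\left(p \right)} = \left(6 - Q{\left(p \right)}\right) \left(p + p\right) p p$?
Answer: $99105190$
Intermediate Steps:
$Q{\left(X \right)} = - \frac{5}{2}$ ($Q{\left(X \right)} = \frac{5}{-3 + \frac{X}{X}} = \frac{5}{-3 + 1} = \frac{5}{-2} = 5 \left(- \frac{1}{2}\right) = - \frac{5}{2}$)
$R{\left(p \right)} = 17 p^{3}$ ($R{\left(p \right)} = \left(6 - - \frac{5}{2}\right) \left(p + p\right) p p = \left(6 + \frac{5}{2}\right) 2 p p p = \frac{17 \cdot 2 p^{2}}{2} p = 17 p^{2} p = 17 p^{3}$)
$q{\left(N \right)} = 17 N^{3}$
$q{\left(180 \right)} - 38810 = 17 \cdot 180^{3} - 38810 = 17 \cdot 5832000 - 38810 = 99144000 - 38810 = 99105190$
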